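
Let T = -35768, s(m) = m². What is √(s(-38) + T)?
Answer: 2*I*√8581 ≈ 185.27*I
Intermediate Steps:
√(s(-38) + T) = √((-38)² - 35768) = √(1444 - 35768) = √(-34324) = 2*I*√8581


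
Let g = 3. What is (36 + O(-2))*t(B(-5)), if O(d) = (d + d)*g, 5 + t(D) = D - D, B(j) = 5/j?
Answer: -120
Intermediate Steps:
t(D) = -5 (t(D) = -5 + (D - D) = -5 + 0 = -5)
O(d) = 6*d (O(d) = (d + d)*3 = (2*d)*3 = 6*d)
(36 + O(-2))*t(B(-5)) = (36 + 6*(-2))*(-5) = (36 - 12)*(-5) = 24*(-5) = -120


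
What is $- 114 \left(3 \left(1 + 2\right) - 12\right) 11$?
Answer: $3762$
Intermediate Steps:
$- 114 \left(3 \left(1 + 2\right) - 12\right) 11 = - 114 \left(3 \cdot 3 - 12\right) 11 = - 114 \left(9 - 12\right) 11 = - 114 \left(\left(-3\right) 11\right) = \left(-114\right) \left(-33\right) = 3762$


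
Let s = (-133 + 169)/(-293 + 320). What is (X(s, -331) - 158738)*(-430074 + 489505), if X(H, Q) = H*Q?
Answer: -28380560878/3 ≈ -9.4602e+9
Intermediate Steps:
s = 4/3 (s = 36/27 = 36*(1/27) = 4/3 ≈ 1.3333)
(X(s, -331) - 158738)*(-430074 + 489505) = ((4/3)*(-331) - 158738)*(-430074 + 489505) = (-1324/3 - 158738)*59431 = -477538/3*59431 = -28380560878/3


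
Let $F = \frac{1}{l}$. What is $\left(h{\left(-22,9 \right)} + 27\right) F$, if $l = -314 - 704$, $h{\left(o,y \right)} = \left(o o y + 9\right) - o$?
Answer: $- \frac{2207}{509} \approx -4.336$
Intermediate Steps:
$h{\left(o,y \right)} = 9 - o + y o^{2}$ ($h{\left(o,y \right)} = \left(o^{2} y + 9\right) - o = \left(y o^{2} + 9\right) - o = \left(9 + y o^{2}\right) - o = 9 - o + y o^{2}$)
$l = -1018$ ($l = -314 - 704 = -1018$)
$F = - \frac{1}{1018}$ ($F = \frac{1}{-1018} = - \frac{1}{1018} \approx -0.00098232$)
$\left(h{\left(-22,9 \right)} + 27\right) F = \left(\left(9 - -22 + 9 \left(-22\right)^{2}\right) + 27\right) \left(- \frac{1}{1018}\right) = \left(\left(9 + 22 + 9 \cdot 484\right) + 27\right) \left(- \frac{1}{1018}\right) = \left(\left(9 + 22 + 4356\right) + 27\right) \left(- \frac{1}{1018}\right) = \left(4387 + 27\right) \left(- \frac{1}{1018}\right) = 4414 \left(- \frac{1}{1018}\right) = - \frac{2207}{509}$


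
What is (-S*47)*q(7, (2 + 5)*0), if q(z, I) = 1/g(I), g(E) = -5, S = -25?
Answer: -235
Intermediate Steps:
q(z, I) = -⅕ (q(z, I) = 1/(-5) = -⅕)
(-S*47)*q(7, (2 + 5)*0) = (-1*(-25)*47)*(-⅕) = (25*47)*(-⅕) = 1175*(-⅕) = -235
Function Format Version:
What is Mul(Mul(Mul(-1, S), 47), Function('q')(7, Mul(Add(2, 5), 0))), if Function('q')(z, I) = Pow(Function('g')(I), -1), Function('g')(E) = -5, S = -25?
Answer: -235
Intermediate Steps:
Function('q')(z, I) = Rational(-1, 5) (Function('q')(z, I) = Pow(-5, -1) = Rational(-1, 5))
Mul(Mul(Mul(-1, S), 47), Function('q')(7, Mul(Add(2, 5), 0))) = Mul(Mul(Mul(-1, -25), 47), Rational(-1, 5)) = Mul(Mul(25, 47), Rational(-1, 5)) = Mul(1175, Rational(-1, 5)) = -235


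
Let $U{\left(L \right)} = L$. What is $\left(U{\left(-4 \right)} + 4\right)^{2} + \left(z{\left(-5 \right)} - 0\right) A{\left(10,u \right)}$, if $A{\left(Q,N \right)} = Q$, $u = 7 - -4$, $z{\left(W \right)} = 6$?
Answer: $60$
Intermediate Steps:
$u = 11$ ($u = 7 + 4 = 11$)
$\left(U{\left(-4 \right)} + 4\right)^{2} + \left(z{\left(-5 \right)} - 0\right) A{\left(10,u \right)} = \left(-4 + 4\right)^{2} + \left(6 - 0\right) 10 = 0^{2} + \left(6 + 0\right) 10 = 0 + 6 \cdot 10 = 0 + 60 = 60$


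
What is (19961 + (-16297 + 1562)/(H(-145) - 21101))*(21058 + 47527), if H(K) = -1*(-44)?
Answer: 28828573920520/21057 ≈ 1.3691e+9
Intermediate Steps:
H(K) = 44
(19961 + (-16297 + 1562)/(H(-145) - 21101))*(21058 + 47527) = (19961 + (-16297 + 1562)/(44 - 21101))*(21058 + 47527) = (19961 - 14735/(-21057))*68585 = (19961 - 14735*(-1/21057))*68585 = (19961 + 14735/21057)*68585 = (420333512/21057)*68585 = 28828573920520/21057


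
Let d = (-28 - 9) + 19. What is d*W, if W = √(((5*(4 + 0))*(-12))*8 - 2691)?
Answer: -18*I*√4611 ≈ -1222.3*I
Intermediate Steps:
d = -18 (d = -37 + 19 = -18)
W = I*√4611 (W = √(((5*4)*(-12))*8 - 2691) = √((20*(-12))*8 - 2691) = √(-240*8 - 2691) = √(-1920 - 2691) = √(-4611) = I*√4611 ≈ 67.904*I)
d*W = -18*I*√4611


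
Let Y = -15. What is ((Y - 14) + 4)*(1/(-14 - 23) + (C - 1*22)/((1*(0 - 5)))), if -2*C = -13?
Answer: -5685/74 ≈ -76.824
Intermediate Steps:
C = 13/2 (C = -½*(-13) = 13/2 ≈ 6.5000)
((Y - 14) + 4)*(1/(-14 - 23) + (C - 1*22)/((1*(0 - 5)))) = ((-15 - 14) + 4)*(1/(-14 - 23) + (13/2 - 1*22)/((1*(0 - 5)))) = (-29 + 4)*(1/(-37) + (13/2 - 22)/((1*(-5)))) = -25*(-1/37 - 31/2/(-5)) = -25*(-1/37 - 31/2*(-⅕)) = -25*(-1/37 + 31/10) = -25*1137/370 = -5685/74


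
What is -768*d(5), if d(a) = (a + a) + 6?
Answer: -12288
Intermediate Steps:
d(a) = 6 + 2*a (d(a) = 2*a + 6 = 6 + 2*a)
-768*d(5) = -768*(6 + 2*5) = -768*(6 + 10) = -768*16 = -12288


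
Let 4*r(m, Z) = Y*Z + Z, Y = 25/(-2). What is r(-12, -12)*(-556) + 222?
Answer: -18960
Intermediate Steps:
Y = -25/2 (Y = 25*(-½) = -25/2 ≈ -12.500)
r(m, Z) = -23*Z/8 (r(m, Z) = (-25*Z/2 + Z)/4 = (-23*Z/2)/4 = -23*Z/8)
r(-12, -12)*(-556) + 222 = -23/8*(-12)*(-556) + 222 = (69/2)*(-556) + 222 = -19182 + 222 = -18960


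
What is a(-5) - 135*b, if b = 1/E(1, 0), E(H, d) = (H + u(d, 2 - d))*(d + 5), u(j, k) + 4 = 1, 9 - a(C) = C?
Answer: 55/2 ≈ 27.500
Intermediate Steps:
a(C) = 9 - C
u(j, k) = -3 (u(j, k) = -4 + 1 = -3)
E(H, d) = (-3 + H)*(5 + d) (E(H, d) = (H - 3)*(d + 5) = (-3 + H)*(5 + d))
b = -⅒ (b = 1/(-15 - 3*0 + 5*1 + 1*0) = 1/(-15 + 0 + 5 + 0) = 1/(-10) = -⅒ ≈ -0.10000)
a(-5) - 135*b = (9 - 1*(-5)) - 135*(-⅒) = (9 + 5) + 27/2 = 14 + 27/2 = 55/2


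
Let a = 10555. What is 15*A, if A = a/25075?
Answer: 6333/1003 ≈ 6.3141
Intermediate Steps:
A = 2111/5015 (A = 10555/25075 = 10555*(1/25075) = 2111/5015 ≈ 0.42094)
15*A = 15*(2111/5015) = 6333/1003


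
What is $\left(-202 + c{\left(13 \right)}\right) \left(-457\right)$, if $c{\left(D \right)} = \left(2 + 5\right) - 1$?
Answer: $89572$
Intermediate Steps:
$c{\left(D \right)} = 6$ ($c{\left(D \right)} = 7 - 1 = 6$)
$\left(-202 + c{\left(13 \right)}\right) \left(-457\right) = \left(-202 + 6\right) \left(-457\right) = \left(-196\right) \left(-457\right) = 89572$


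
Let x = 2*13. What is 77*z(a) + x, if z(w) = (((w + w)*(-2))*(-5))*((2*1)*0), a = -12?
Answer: 26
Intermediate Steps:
x = 26
z(w) = 0 (z(w) = (((2*w)*(-2))*(-5))*(2*0) = (-4*w*(-5))*0 = (20*w)*0 = 0)
77*z(a) + x = 77*0 + 26 = 0 + 26 = 26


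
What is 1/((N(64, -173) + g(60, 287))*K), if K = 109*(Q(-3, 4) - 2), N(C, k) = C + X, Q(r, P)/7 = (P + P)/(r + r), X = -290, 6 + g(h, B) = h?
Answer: 3/637432 ≈ 4.7064e-6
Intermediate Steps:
g(h, B) = -6 + h
Q(r, P) = 7*P/r (Q(r, P) = 7*((P + P)/(r + r)) = 7*((2*P)/((2*r))) = 7*((2*P)*(1/(2*r))) = 7*(P/r) = 7*P/r)
N(C, k) = -290 + C (N(C, k) = C - 290 = -290 + C)
K = -3706/3 (K = 109*(7*4/(-3) - 2) = 109*(7*4*(-⅓) - 2) = 109*(-28/3 - 2) = 109*(-34/3) = -3706/3 ≈ -1235.3)
1/((N(64, -173) + g(60, 287))*K) = 1/(((-290 + 64) + (-6 + 60))*(-3706/3)) = -3/3706/(-226 + 54) = -3/3706/(-172) = -1/172*(-3/3706) = 3/637432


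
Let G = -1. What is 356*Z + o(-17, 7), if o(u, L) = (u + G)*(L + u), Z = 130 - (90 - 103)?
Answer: 51088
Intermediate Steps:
Z = 143 (Z = 130 - 1*(-13) = 130 + 13 = 143)
o(u, L) = (-1 + u)*(L + u) (o(u, L) = (u - 1)*(L + u) = (-1 + u)*(L + u))
356*Z + o(-17, 7) = 356*143 + ((-17)² - 1*7 - 1*(-17) + 7*(-17)) = 50908 + (289 - 7 + 17 - 119) = 50908 + 180 = 51088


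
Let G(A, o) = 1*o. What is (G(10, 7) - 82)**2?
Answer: 5625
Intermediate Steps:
G(A, o) = o
(G(10, 7) - 82)**2 = (7 - 82)**2 = (-75)**2 = 5625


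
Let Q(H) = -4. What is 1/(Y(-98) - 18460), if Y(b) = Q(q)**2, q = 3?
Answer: -1/18444 ≈ -5.4218e-5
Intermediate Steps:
Y(b) = 16 (Y(b) = (-4)**2 = 16)
1/(Y(-98) - 18460) = 1/(16 - 18460) = 1/(-18444) = -1/18444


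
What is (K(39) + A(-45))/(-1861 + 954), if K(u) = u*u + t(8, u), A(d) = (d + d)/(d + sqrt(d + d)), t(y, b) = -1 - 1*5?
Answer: -71295/42629 - 6*I*sqrt(10)/42629 ≈ -1.6725 - 0.00044509*I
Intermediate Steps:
t(y, b) = -6 (t(y, b) = -1 - 5 = -6)
A(d) = 2*d/(d + sqrt(2)*sqrt(d)) (A(d) = (2*d)/(d + sqrt(2*d)) = (2*d)/(d + sqrt(2)*sqrt(d)) = 2*d/(d + sqrt(2)*sqrt(d)))
K(u) = -6 + u**2 (K(u) = u*u - 6 = u**2 - 6 = -6 + u**2)
(K(39) + A(-45))/(-1861 + 954) = ((-6 + 39**2) + 2*(-45)/(-45 + sqrt(2)*sqrt(-45)))/(-1861 + 954) = ((-6 + 1521) + 2*(-45)/(-45 + sqrt(2)*(3*I*sqrt(5))))/(-907) = (1515 + 2*(-45)/(-45 + 3*I*sqrt(10)))*(-1/907) = (1515 - 90/(-45 + 3*I*sqrt(10)))*(-1/907) = -1515/907 + 90/(907*(-45 + 3*I*sqrt(10)))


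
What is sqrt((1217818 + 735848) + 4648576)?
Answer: sqrt(6602242) ≈ 2569.5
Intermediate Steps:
sqrt((1217818 + 735848) + 4648576) = sqrt(1953666 + 4648576) = sqrt(6602242)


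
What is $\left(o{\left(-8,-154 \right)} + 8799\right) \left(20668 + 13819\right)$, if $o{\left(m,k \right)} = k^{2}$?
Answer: $1121344805$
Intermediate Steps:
$\left(o{\left(-8,-154 \right)} + 8799\right) \left(20668 + 13819\right) = \left(\left(-154\right)^{2} + 8799\right) \left(20668 + 13819\right) = \left(23716 + 8799\right) 34487 = 32515 \cdot 34487 = 1121344805$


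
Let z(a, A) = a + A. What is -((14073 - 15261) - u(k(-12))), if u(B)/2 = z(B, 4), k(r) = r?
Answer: 1172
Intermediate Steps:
z(a, A) = A + a
u(B) = 8 + 2*B (u(B) = 2*(4 + B) = 8 + 2*B)
-((14073 - 15261) - u(k(-12))) = -((14073 - 15261) - (8 + 2*(-12))) = -(-1188 - (8 - 24)) = -(-1188 - 1*(-16)) = -(-1188 + 16) = -1*(-1172) = 1172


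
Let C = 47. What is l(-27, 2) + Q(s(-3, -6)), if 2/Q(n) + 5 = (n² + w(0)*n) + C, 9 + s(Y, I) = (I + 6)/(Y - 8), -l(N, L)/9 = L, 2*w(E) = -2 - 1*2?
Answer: -2536/141 ≈ -17.986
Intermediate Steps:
w(E) = -2 (w(E) = (-2 - 1*2)/2 = (-2 - 2)/2 = (½)*(-4) = -2)
l(N, L) = -9*L
s(Y, I) = -9 + (6 + I)/(-8 + Y) (s(Y, I) = -9 + (I + 6)/(Y - 8) = -9 + (6 + I)/(-8 + Y))
Q(n) = 2/(42 + n² - 2*n) (Q(n) = 2/(-5 + ((n² - 2*n) + 47)) = 2/(-5 + (47 + n² - 2*n)) = 2/(42 + n² - 2*n))
l(-27, 2) + Q(s(-3, -6)) = -9*2 + 2/(42 + ((78 - 6 - 9*(-3))/(-8 - 3))² - 2*(78 - 6 - 9*(-3))/(-8 - 3)) = -18 + 2/(42 + ((78 - 6 + 27)/(-11))² - 2*(78 - 6 + 27)/(-11)) = -18 + 2/(42 + (-1/11*99)² - (-2)*99/11) = -18 + 2/(42 + (-9)² - 2*(-9)) = -18 + 2/(42 + 81 + 18) = -18 + 2/141 = -2536/141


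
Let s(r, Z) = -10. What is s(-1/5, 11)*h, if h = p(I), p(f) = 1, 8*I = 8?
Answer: -10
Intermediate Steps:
I = 1 (I = (1/8)*8 = 1)
h = 1
s(-1/5, 11)*h = -10*1 = -10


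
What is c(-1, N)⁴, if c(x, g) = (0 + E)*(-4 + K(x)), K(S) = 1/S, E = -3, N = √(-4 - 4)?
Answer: 50625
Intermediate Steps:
N = 2*I*√2 (N = √(-8) = 2*I*√2 ≈ 2.8284*I)
c(x, g) = 12 - 3/x (c(x, g) = (0 - 3)*(-4 + 1/x) = -3*(-4 + 1/x) = 12 - 3/x)
c(-1, N)⁴ = (12 - 3/(-1))⁴ = (12 - 3*(-1))⁴ = (12 + 3)⁴ = 15⁴ = 50625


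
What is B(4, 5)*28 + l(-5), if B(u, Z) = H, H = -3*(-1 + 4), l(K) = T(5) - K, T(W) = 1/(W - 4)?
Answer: -246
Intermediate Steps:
T(W) = 1/(-4 + W)
l(K) = 1 - K (l(K) = 1/(-4 + 5) - K = 1/1 - K = 1 - K)
H = -9 (H = -3*3 = -9)
B(u, Z) = -9
B(4, 5)*28 + l(-5) = -9*28 + (1 - 1*(-5)) = -252 + (1 + 5) = -252 + 6 = -246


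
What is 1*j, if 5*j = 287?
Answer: 287/5 ≈ 57.400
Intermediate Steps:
j = 287/5 (j = (⅕)*287 = 287/5 ≈ 57.400)
1*j = 1*(287/5) = 287/5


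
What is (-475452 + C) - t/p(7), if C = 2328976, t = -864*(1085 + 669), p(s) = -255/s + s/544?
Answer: 251259170156/138671 ≈ 1.8119e+6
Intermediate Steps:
p(s) = -255/s + s/544 (p(s) = -255/s + s*(1/544) = -255/s + s/544)
t = -1515456 (t = -864*1754 = -1515456)
(-475452 + C) - t/p(7) = (-475452 + 2328976) - (-1515456)/(-255/7 + (1/544)*7) = 1853524 - (-1515456)/(-255*1/7 + 7/544) = 1853524 - (-1515456)/(-255/7 + 7/544) = 1853524 - (-1515456)/(-138671/3808) = 1853524 - (-1515456)*(-3808)/138671 = 1853524 - 1*5770856448/138671 = 1853524 - 5770856448/138671 = 251259170156/138671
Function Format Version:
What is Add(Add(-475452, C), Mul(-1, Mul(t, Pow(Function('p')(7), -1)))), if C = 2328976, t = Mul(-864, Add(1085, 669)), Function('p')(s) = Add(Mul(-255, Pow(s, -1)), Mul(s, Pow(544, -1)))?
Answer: Rational(251259170156, 138671) ≈ 1.8119e+6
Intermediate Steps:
Function('p')(s) = Add(Mul(-255, Pow(s, -1)), Mul(Rational(1, 544), s)) (Function('p')(s) = Add(Mul(-255, Pow(s, -1)), Mul(s, Rational(1, 544))) = Add(Mul(-255, Pow(s, -1)), Mul(Rational(1, 544), s)))
t = -1515456 (t = Mul(-864, 1754) = -1515456)
Add(Add(-475452, C), Mul(-1, Mul(t, Pow(Function('p')(7), -1)))) = Add(Add(-475452, 2328976), Mul(-1, Mul(-1515456, Pow(Add(Mul(-255, Pow(7, -1)), Mul(Rational(1, 544), 7)), -1)))) = Add(1853524, Mul(-1, Mul(-1515456, Pow(Add(Mul(-255, Rational(1, 7)), Rational(7, 544)), -1)))) = Add(1853524, Mul(-1, Mul(-1515456, Pow(Add(Rational(-255, 7), Rational(7, 544)), -1)))) = Add(1853524, Mul(-1, Mul(-1515456, Pow(Rational(-138671, 3808), -1)))) = Add(1853524, Mul(-1, Mul(-1515456, Rational(-3808, 138671)))) = Add(1853524, Mul(-1, Rational(5770856448, 138671))) = Add(1853524, Rational(-5770856448, 138671)) = Rational(251259170156, 138671)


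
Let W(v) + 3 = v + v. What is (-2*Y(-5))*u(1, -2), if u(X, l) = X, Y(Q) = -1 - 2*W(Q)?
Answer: -50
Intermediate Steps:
W(v) = -3 + 2*v (W(v) = -3 + (v + v) = -3 + 2*v)
Y(Q) = 5 - 4*Q (Y(Q) = -1 - 2*(-3 + 2*Q) = -1 + (6 - 4*Q) = 5 - 4*Q)
(-2*Y(-5))*u(1, -2) = -2*(5 - 4*(-5))*1 = -2*(5 + 20)*1 = -2*25*1 = -50*1 = -50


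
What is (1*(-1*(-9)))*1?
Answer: 9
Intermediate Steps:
(1*(-1*(-9)))*1 = (1*9)*1 = 9*1 = 9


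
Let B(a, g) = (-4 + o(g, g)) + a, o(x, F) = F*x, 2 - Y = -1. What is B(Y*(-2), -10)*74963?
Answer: 6746670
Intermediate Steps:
Y = 3 (Y = 2 - 1*(-1) = 2 + 1 = 3)
B(a, g) = -4 + a + g² (B(a, g) = (-4 + g*g) + a = (-4 + g²) + a = -4 + a + g²)
B(Y*(-2), -10)*74963 = (-4 + 3*(-2) + (-10)²)*74963 = (-4 - 6 + 100)*74963 = 90*74963 = 6746670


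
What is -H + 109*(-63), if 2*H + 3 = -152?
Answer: -13579/2 ≈ -6789.5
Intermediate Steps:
H = -155/2 (H = -3/2 + (½)*(-152) = -3/2 - 76 = -155/2 ≈ -77.500)
-H + 109*(-63) = -1*(-155/2) + 109*(-63) = 155/2 - 6867 = -13579/2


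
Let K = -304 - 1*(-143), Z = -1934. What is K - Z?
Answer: 1773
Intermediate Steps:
K = -161 (K = -304 + 143 = -161)
K - Z = -161 - 1*(-1934) = -161 + 1934 = 1773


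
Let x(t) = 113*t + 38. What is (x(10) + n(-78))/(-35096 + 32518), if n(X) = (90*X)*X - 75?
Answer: -548653/2578 ≈ -212.82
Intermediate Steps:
x(t) = 38 + 113*t
n(X) = -75 + 90*X² (n(X) = 90*X² - 75 = -75 + 90*X²)
(x(10) + n(-78))/(-35096 + 32518) = ((38 + 113*10) + (-75 + 90*(-78)²))/(-35096 + 32518) = ((38 + 1130) + (-75 + 90*6084))/(-2578) = (1168 + (-75 + 547560))*(-1/2578) = (1168 + 547485)*(-1/2578) = 548653*(-1/2578) = -548653/2578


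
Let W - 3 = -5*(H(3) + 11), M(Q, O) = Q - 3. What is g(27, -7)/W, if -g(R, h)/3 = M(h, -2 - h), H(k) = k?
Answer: -30/67 ≈ -0.44776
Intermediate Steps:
M(Q, O) = -3 + Q
g(R, h) = 9 - 3*h (g(R, h) = -3*(-3 + h) = 9 - 3*h)
W = -67 (W = 3 - 5*(3 + 11) = 3 - 5*14 = 3 - 70 = -67)
g(27, -7)/W = (9 - 3*(-7))/(-67) = (9 + 21)*(-1/67) = 30*(-1/67) = -30/67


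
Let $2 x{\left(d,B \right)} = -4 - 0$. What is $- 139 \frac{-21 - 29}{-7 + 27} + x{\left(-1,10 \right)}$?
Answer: $\frac{691}{2} \approx 345.5$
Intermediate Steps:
$x{\left(d,B \right)} = -2$ ($x{\left(d,B \right)} = \frac{-4 - 0}{2} = \frac{-4 + 0}{2} = \frac{1}{2} \left(-4\right) = -2$)
$- 139 \frac{-21 - 29}{-7 + 27} + x{\left(-1,10 \right)} = - 139 \frac{-21 - 29}{-7 + 27} - 2 = - 139 \left(- \frac{50}{20}\right) - 2 = - 139 \left(\left(-50\right) \frac{1}{20}\right) - 2 = \left(-139\right) \left(- \frac{5}{2}\right) - 2 = \frac{695}{2} - 2 = \frac{691}{2}$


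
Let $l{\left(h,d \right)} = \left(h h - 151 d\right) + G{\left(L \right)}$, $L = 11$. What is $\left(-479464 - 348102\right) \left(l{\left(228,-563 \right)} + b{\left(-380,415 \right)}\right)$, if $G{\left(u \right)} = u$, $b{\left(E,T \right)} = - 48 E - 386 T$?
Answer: $4089831172$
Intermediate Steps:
$b{\left(E,T \right)} = - 386 T - 48 E$
$l{\left(h,d \right)} = 11 + h^{2} - 151 d$ ($l{\left(h,d \right)} = \left(h h - 151 d\right) + 11 = \left(h^{2} - 151 d\right) + 11 = 11 + h^{2} - 151 d$)
$\left(-479464 - 348102\right) \left(l{\left(228,-563 \right)} + b{\left(-380,415 \right)}\right) = \left(-479464 - 348102\right) \left(\left(11 + 228^{2} - -85013\right) - 141950\right) = - 827566 \left(\left(11 + 51984 + 85013\right) + \left(-160190 + 18240\right)\right) = - 827566 \left(137008 - 141950\right) = \left(-827566\right) \left(-4942\right) = 4089831172$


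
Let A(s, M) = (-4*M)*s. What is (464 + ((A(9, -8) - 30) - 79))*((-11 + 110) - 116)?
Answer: -10931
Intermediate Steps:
A(s, M) = -4*M*s
(464 + ((A(9, -8) - 30) - 79))*((-11 + 110) - 116) = (464 + ((-4*(-8)*9 - 30) - 79))*((-11 + 110) - 116) = (464 + ((288 - 30) - 79))*(99 - 116) = (464 + (258 - 79))*(-17) = (464 + 179)*(-17) = 643*(-17) = -10931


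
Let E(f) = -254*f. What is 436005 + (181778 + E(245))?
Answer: 555553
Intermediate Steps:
436005 + (181778 + E(245)) = 436005 + (181778 - 254*245) = 436005 + (181778 - 62230) = 436005 + 119548 = 555553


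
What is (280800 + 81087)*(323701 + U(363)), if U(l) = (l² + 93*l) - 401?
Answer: 176900498436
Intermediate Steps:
U(l) = -401 + l² + 93*l
(280800 + 81087)*(323701 + U(363)) = (280800 + 81087)*(323701 + (-401 + 363² + 93*363)) = 361887*(323701 + (-401 + 131769 + 33759)) = 361887*(323701 + 165127) = 361887*488828 = 176900498436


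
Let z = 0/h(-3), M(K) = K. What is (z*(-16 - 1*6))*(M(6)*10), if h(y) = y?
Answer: 0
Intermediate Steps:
z = 0 (z = 0/(-3) = 0*(-⅓) = 0)
(z*(-16 - 1*6))*(M(6)*10) = (0*(-16 - 1*6))*(6*10) = (0*(-16 - 6))*60 = (0*(-22))*60 = 0*60 = 0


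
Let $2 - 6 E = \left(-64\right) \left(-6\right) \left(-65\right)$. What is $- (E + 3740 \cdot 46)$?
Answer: $- \frac{528601}{3} \approx -1.762 \cdot 10^{5}$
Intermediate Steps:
$E = \frac{12481}{3}$ ($E = \frac{1}{3} - \frac{\left(-64\right) \left(-6\right) \left(-65\right)}{6} = \frac{1}{3} - \frac{384 \left(-65\right)}{6} = \frac{1}{3} - -4160 = \frac{1}{3} + 4160 = \frac{12481}{3} \approx 4160.3$)
$- (E + 3740 \cdot 46) = - (\frac{12481}{3} + 3740 \cdot 46) = - (\frac{12481}{3} + 172040) = \left(-1\right) \frac{528601}{3} = - \frac{528601}{3}$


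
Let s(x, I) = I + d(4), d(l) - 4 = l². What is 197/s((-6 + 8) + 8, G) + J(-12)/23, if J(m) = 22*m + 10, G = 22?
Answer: -6137/966 ≈ -6.3530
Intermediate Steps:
d(l) = 4 + l²
J(m) = 10 + 22*m
s(x, I) = 20 + I (s(x, I) = I + (4 + 4²) = I + (4 + 16) = I + 20 = 20 + I)
197/s((-6 + 8) + 8, G) + J(-12)/23 = 197/(20 + 22) + (10 + 22*(-12))/23 = 197/42 + (10 - 264)*(1/23) = 197*(1/42) - 254*1/23 = 197/42 - 254/23 = -6137/966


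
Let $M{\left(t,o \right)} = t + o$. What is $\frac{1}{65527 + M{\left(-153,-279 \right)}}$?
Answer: $\frac{1}{65095} \approx 1.5362 \cdot 10^{-5}$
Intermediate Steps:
$M{\left(t,o \right)} = o + t$
$\frac{1}{65527 + M{\left(-153,-279 \right)}} = \frac{1}{65527 - 432} = \frac{1}{65095}$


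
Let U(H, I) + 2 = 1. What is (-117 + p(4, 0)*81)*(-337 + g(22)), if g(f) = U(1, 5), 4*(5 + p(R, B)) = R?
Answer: 149058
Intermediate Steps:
U(H, I) = -1 (U(H, I) = -2 + 1 = -1)
p(R, B) = -5 + R/4
g(f) = -1
(-117 + p(4, 0)*81)*(-337 + g(22)) = (-117 + (-5 + (1/4)*4)*81)*(-337 - 1) = (-117 + (-5 + 1)*81)*(-338) = (-117 - 4*81)*(-338) = (-117 - 324)*(-338) = -441*(-338) = 149058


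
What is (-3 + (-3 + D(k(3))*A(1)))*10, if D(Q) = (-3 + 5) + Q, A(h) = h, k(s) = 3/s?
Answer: -30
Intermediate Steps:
D(Q) = 2 + Q
(-3 + (-3 + D(k(3))*A(1)))*10 = (-3 + (-3 + (2 + 3/3)*1))*10 = (-3 + (-3 + (2 + 3*(⅓))*1))*10 = (-3 + (-3 + (2 + 1)*1))*10 = (-3 + (-3 + 3*1))*10 = (-3 + (-3 + 3))*10 = (-3 + 0)*10 = -3*10 = -30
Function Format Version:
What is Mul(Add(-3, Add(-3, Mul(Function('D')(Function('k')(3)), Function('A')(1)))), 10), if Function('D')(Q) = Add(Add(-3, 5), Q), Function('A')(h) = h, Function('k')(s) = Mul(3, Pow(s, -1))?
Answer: -30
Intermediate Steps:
Function('D')(Q) = Add(2, Q)
Mul(Add(-3, Add(-3, Mul(Function('D')(Function('k')(3)), Function('A')(1)))), 10) = Mul(Add(-3, Add(-3, Mul(Add(2, Mul(3, Pow(3, -1))), 1))), 10) = Mul(Add(-3, Add(-3, Mul(Add(2, Mul(3, Rational(1, 3))), 1))), 10) = Mul(Add(-3, Add(-3, Mul(Add(2, 1), 1))), 10) = Mul(Add(-3, Add(-3, Mul(3, 1))), 10) = Mul(Add(-3, Add(-3, 3)), 10) = Mul(Add(-3, 0), 10) = Mul(-3, 10) = -30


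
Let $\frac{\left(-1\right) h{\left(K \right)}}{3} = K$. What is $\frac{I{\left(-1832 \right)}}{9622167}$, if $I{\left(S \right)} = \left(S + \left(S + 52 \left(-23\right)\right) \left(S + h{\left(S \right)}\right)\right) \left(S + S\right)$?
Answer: $\frac{13552432512}{3207389} \approx 4225.4$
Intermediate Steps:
$h{\left(K \right)} = - 3 K$
$I{\left(S \right)} = 2 S \left(S - 2 S \left(-1196 + S\right)\right)$ ($I{\left(S \right)} = \left(S + \left(S + 52 \left(-23\right)\right) \left(S - 3 S\right)\right) \left(S + S\right) = \left(S + \left(S - 1196\right) \left(- 2 S\right)\right) 2 S = \left(S + \left(-1196 + S\right) \left(- 2 S\right)\right) 2 S = \left(S - 2 S \left(-1196 + S\right)\right) 2 S = 2 S \left(S - 2 S \left(-1196 + S\right)\right)$)
$\frac{I{\left(-1832 \right)}}{9622167} = \frac{\left(-1832\right)^{2} \left(4786 - -7328\right)}{9622167} = 3356224 \left(4786 + 7328\right) \frac{1}{9622167} = 3356224 \cdot 12114 \cdot \frac{1}{9622167} = 40657297536 \cdot \frac{1}{9622167} = \frac{13552432512}{3207389}$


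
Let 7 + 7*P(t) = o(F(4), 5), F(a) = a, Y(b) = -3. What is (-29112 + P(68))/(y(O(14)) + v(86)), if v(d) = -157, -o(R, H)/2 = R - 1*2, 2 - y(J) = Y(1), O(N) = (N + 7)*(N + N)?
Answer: 203795/1064 ≈ 191.54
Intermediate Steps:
O(N) = 2*N*(7 + N) (O(N) = (7 + N)*(2*N) = 2*N*(7 + N))
y(J) = 5 (y(J) = 2 - 1*(-3) = 2 + 3 = 5)
o(R, H) = 4 - 2*R (o(R, H) = -2*(R - 1*2) = -2*(R - 2) = -2*(-2 + R) = 4 - 2*R)
P(t) = -11/7 (P(t) = -1 + (4 - 2*4)/7 = -1 + (4 - 8)/7 = -1 + (⅐)*(-4) = -1 - 4/7 = -11/7)
(-29112 + P(68))/(y(O(14)) + v(86)) = (-29112 - 11/7)/(5 - 157) = -203795/7/(-152) = -203795/7*(-1/152) = 203795/1064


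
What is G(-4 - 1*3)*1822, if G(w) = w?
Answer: -12754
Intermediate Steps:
G(-4 - 1*3)*1822 = (-4 - 1*3)*1822 = (-4 - 3)*1822 = -7*1822 = -12754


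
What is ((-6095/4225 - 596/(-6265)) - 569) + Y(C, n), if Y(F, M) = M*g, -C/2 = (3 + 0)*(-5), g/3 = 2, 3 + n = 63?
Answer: -222712748/1058785 ≈ -210.35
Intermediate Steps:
n = 60 (n = -3 + 63 = 60)
g = 6 (g = 3*2 = 6)
C = 30 (C = -2*(3 + 0)*(-5) = -6*(-5) = -2*(-15) = 30)
Y(F, M) = 6*M (Y(F, M) = M*6 = 6*M)
((-6095/4225 - 596/(-6265)) - 569) + Y(C, n) = ((-6095/4225 - 596/(-6265)) - 569) + 6*60 = ((-6095*1/4225 - 596*(-1/6265)) - 569) + 360 = ((-1219/845 + 596/6265) - 569) + 360 = (-1426683/1058785 - 569) + 360 = -603875348/1058785 + 360 = -222712748/1058785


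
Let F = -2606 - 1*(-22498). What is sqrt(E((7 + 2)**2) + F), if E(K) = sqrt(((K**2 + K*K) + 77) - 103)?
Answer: sqrt(19892 + 2*sqrt(3274)) ≈ 141.44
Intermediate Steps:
F = 19892 (F = -2606 + 22498 = 19892)
E(K) = sqrt(-26 + 2*K**2) (E(K) = sqrt(((K**2 + K**2) + 77) - 103) = sqrt((2*K**2 + 77) - 103) = sqrt((77 + 2*K**2) - 103) = sqrt(-26 + 2*K**2))
sqrt(E((7 + 2)**2) + F) = sqrt(sqrt(-26 + 2*((7 + 2)**2)**2) + 19892) = sqrt(sqrt(-26 + 2*(9**2)**2) + 19892) = sqrt(sqrt(-26 + 2*81**2) + 19892) = sqrt(sqrt(-26 + 2*6561) + 19892) = sqrt(sqrt(-26 + 13122) + 19892) = sqrt(sqrt(13096) + 19892) = sqrt(2*sqrt(3274) + 19892) = sqrt(19892 + 2*sqrt(3274))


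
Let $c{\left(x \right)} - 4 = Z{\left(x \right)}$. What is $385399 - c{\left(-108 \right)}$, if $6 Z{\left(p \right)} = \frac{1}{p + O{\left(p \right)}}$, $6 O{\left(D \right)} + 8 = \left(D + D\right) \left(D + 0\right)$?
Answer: $\frac{8737675439}{22672} \approx 3.854 \cdot 10^{5}$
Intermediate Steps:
$O{\left(D \right)} = - \frac{4}{3} + \frac{D^{2}}{3}$ ($O{\left(D \right)} = - \frac{4}{3} + \frac{\left(D + D\right) \left(D + 0\right)}{6} = - \frac{4}{3} + \frac{2 D D}{6} = - \frac{4}{3} + \frac{2 D^{2}}{6} = - \frac{4}{3} + \frac{D^{2}}{3}$)
$Z{\left(p \right)} = \frac{1}{6 \left(- \frac{4}{3} + p + \frac{p^{2}}{3}\right)}$ ($Z{\left(p \right)} = \frac{1}{6 \left(p + \left(- \frac{4}{3} + \frac{p^{2}}{3}\right)\right)} = \frac{1}{6 \left(- \frac{4}{3} + p + \frac{p^{2}}{3}\right)}$)
$c{\left(x \right)} = 4 + \frac{1}{2 \left(-4 + x^{2} + 3 x\right)}$
$385399 - c{\left(-108 \right)} = 385399 - \frac{-31 + 8 \left(-108\right)^{2} + 24 \left(-108\right)}{2 \left(-4 + \left(-108\right)^{2} + 3 \left(-108\right)\right)} = 385399 - \frac{-31 + 8 \cdot 11664 - 2592}{2 \left(-4 + 11664 - 324\right)} = 385399 - \frac{-31 + 93312 - 2592}{2 \cdot 11336} = 385399 - \frac{1}{2} \cdot \frac{1}{11336} \cdot 90689 = 385399 - \frac{90689}{22672} = \frac{8737675439}{22672}$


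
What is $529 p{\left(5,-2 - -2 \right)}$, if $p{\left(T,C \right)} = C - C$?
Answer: $0$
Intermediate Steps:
$p{\left(T,C \right)} = 0$
$529 p{\left(5,-2 - -2 \right)} = 529 \cdot 0 = 0$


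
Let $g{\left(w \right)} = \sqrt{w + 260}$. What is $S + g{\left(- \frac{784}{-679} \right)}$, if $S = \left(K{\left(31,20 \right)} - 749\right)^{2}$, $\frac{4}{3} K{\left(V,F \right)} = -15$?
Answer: $\frac{9247681}{16} + \frac{2 \sqrt{614301}}{97} \approx 5.78 \cdot 10^{5}$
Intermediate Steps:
$K{\left(V,F \right)} = - \frac{45}{4}$ ($K{\left(V,F \right)} = \frac{3}{4} \left(-15\right) = - \frac{45}{4}$)
$g{\left(w \right)} = \sqrt{260 + w}$
$S = \frac{9247681}{16}$ ($S = \left(- \frac{45}{4} - 749\right)^{2} = \left(- \frac{3041}{4}\right)^{2} = \frac{9247681}{16} \approx 5.7798 \cdot 10^{5}$)
$S + g{\left(- \frac{784}{-679} \right)} = \frac{9247681}{16} + \sqrt{260 - \frac{784}{-679}} = \frac{9247681}{16} + \sqrt{260 - - \frac{112}{97}} = \frac{9247681}{16} + \sqrt{260 + \frac{112}{97}} = \frac{9247681}{16} + \sqrt{\frac{25332}{97}} = \frac{9247681}{16} + \frac{2 \sqrt{614301}}{97}$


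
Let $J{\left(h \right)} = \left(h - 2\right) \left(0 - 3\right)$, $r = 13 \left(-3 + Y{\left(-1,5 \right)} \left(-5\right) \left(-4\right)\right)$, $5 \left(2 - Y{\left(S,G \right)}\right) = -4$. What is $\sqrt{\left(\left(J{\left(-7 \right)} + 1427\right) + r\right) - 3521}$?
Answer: $i \sqrt{1378} \approx 37.121 i$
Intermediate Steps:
$Y{\left(S,G \right)} = \frac{14}{5}$ ($Y{\left(S,G \right)} = 2 - - \frac{4}{5} = 2 + \frac{4}{5} = \frac{14}{5}$)
$r = 689$ ($r = 13 \left(-3 + \frac{14}{5} \left(-5\right) \left(-4\right)\right) = 13 \left(-3 - -56\right) = 13 \left(-3 + 56\right) = 13 \cdot 53 = 689$)
$J{\left(h \right)} = 6 - 3 h$ ($J{\left(h \right)} = \left(h - 2\right) \left(-3\right) = \left(-2 + h\right) \left(-3\right) = 6 - 3 h$)
$\sqrt{\left(\left(J{\left(-7 \right)} + 1427\right) + r\right) - 3521} = \sqrt{\left(\left(\left(6 - -21\right) + 1427\right) + 689\right) - 3521} = \sqrt{\left(\left(\left(6 + 21\right) + 1427\right) + 689\right) - 3521} = \sqrt{\left(\left(27 + 1427\right) + 689\right) - 3521} = \sqrt{\left(1454 + 689\right) - 3521} = \sqrt{2143 - 3521} = \sqrt{-1378} = i \sqrt{1378}$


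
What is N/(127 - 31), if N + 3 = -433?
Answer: -109/24 ≈ -4.5417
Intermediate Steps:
N = -436 (N = -3 - 433 = -436)
N/(127 - 31) = -436/(127 - 31) = -436/96 = -436*1/96 = -109/24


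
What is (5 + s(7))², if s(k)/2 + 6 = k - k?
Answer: 49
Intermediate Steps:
s(k) = -12 (s(k) = -12 + 2*(k - k) = -12 + 2*0 = -12 + 0 = -12)
(5 + s(7))² = (5 - 12)² = (-7)² = 49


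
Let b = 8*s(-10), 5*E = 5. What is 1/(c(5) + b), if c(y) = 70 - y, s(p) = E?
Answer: 1/73 ≈ 0.013699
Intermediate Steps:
E = 1 (E = (⅕)*5 = 1)
s(p) = 1
b = 8 (b = 8*1 = 8)
1/(c(5) + b) = 1/((70 - 1*5) + 8) = 1/((70 - 5) + 8) = 1/(65 + 8) = 1/73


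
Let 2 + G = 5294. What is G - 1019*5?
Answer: 197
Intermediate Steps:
G = 5292 (G = -2 + 5294 = 5292)
G - 1019*5 = 5292 - 1019*5 = 5292 - 1*5095 = 5292 - 5095 = 197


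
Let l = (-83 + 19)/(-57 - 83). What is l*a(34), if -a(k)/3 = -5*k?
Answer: 1632/7 ≈ 233.14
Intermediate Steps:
a(k) = 15*k (a(k) = -(-15)*k = 15*k)
l = 16/35 (l = -64/(-140) = -64*(-1/140) = 16/35 ≈ 0.45714)
l*a(34) = 16*(15*34)/35 = (16/35)*510 = 1632/7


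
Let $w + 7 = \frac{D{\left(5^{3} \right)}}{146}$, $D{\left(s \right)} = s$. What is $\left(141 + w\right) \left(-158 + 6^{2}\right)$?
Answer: $- \frac{1201029}{73} \approx -16452.0$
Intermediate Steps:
$w = - \frac{897}{146}$ ($w = -7 + \frac{5^{3}}{146} = -7 + 125 \cdot \frac{1}{146} = -7 + \frac{125}{146} = - \frac{897}{146} \approx -6.1438$)
$\left(141 + w\right) \left(-158 + 6^{2}\right) = \left(141 - \frac{897}{146}\right) \left(-158 + 6^{2}\right) = \frac{19689 \left(-158 + 36\right)}{146} = \frac{19689}{146} \left(-122\right) = - \frac{1201029}{73}$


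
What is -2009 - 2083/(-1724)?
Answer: -3461433/1724 ≈ -2007.8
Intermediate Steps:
-2009 - 2083/(-1724) = -2009 - 2083*(-1)/1724 = -2009 - 1*(-2083/1724) = -2009 + 2083/1724 = -3461433/1724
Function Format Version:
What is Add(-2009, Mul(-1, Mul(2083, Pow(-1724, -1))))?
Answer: Rational(-3461433, 1724) ≈ -2007.8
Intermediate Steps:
Add(-2009, Mul(-1, Mul(2083, Pow(-1724, -1)))) = Add(-2009, Mul(-1, Mul(2083, Rational(-1, 1724)))) = Add(-2009, Mul(-1, Rational(-2083, 1724))) = Add(-2009, Rational(2083, 1724)) = Rational(-3461433, 1724)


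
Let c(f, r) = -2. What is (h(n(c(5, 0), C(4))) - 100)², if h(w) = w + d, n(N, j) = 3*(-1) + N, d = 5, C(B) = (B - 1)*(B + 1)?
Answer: 10000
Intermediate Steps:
C(B) = (1 + B)*(-1 + B) (C(B) = (-1 + B)*(1 + B) = (1 + B)*(-1 + B))
n(N, j) = -3 + N
h(w) = 5 + w (h(w) = w + 5 = 5 + w)
(h(n(c(5, 0), C(4))) - 100)² = ((5 + (-3 - 2)) - 100)² = ((5 - 5) - 100)² = (0 - 100)² = (-100)² = 10000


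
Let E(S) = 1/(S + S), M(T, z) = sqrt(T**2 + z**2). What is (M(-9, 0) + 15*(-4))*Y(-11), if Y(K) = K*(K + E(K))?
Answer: -12393/2 ≈ -6196.5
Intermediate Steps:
E(S) = 1/(2*S)
Y(K) = K*(K + 1/(2*K))
(M(-9, 0) + 15*(-4))*Y(-11) = (sqrt((-9)**2 + 0**2) + 15*(-4))*(1/2 + (-11)**2) = (sqrt(81 + 0) - 60)*(1/2 + 121) = (sqrt(81) - 60)*(243/2) = (9 - 60)*(243/2) = -51*243/2 = -12393/2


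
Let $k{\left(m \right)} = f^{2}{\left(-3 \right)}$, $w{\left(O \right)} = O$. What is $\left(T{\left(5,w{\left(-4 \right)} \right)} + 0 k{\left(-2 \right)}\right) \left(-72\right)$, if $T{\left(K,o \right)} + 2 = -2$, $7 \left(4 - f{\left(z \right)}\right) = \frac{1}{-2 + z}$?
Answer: $288$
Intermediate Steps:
$f{\left(z \right)} = 4 - \frac{1}{7 \left(-2 + z\right)}$
$T{\left(K,o \right)} = -4$ ($T{\left(K,o \right)} = -2 - 2 = -4$)
$k{\left(m \right)} = \frac{19881}{1225}$ ($k{\left(m \right)} = \left(\frac{-57 + 28 \left(-3\right)}{7 \left(-2 - 3\right)}\right)^{2} = \left(\frac{-57 - 84}{7 \left(-5\right)}\right)^{2} = \left(\frac{1}{7} \left(- \frac{1}{5}\right) \left(-141\right)\right)^{2} = \left(\frac{141}{35}\right)^{2} = \frac{19881}{1225}$)
$\left(T{\left(5,w{\left(-4 \right)} \right)} + 0 k{\left(-2 \right)}\right) \left(-72\right) = \left(-4 + 0 \cdot \frac{19881}{1225}\right) \left(-72\right) = \left(-4 + 0\right) \left(-72\right) = \left(-4\right) \left(-72\right) = 288$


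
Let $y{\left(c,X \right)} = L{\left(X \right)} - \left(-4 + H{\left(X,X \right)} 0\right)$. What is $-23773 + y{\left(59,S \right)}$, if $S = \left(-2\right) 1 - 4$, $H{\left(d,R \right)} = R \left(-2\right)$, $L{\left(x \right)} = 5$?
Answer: $-23764$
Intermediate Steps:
$H{\left(d,R \right)} = - 2 R$
$S = -6$ ($S = -2 - 4 = -6$)
$y{\left(c,X \right)} = 9$ ($y{\left(c,X \right)} = 5 - \left(-4 + - 2 X 0\right) = 5 - \left(-4 + 0\right) = 5 - -4 = 5 + 4 = 9$)
$-23773 + y{\left(59,S \right)} = -23773 + 9 = -23764$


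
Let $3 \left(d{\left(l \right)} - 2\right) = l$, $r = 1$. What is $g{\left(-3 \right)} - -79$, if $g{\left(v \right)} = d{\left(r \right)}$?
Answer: $\frac{244}{3} \approx 81.333$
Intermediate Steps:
$d{\left(l \right)} = 2 + \frac{l}{3}$
$g{\left(v \right)} = \frac{7}{3}$ ($g{\left(v \right)} = 2 + \frac{1}{3} \cdot 1 = 2 + \frac{1}{3} = \frac{7}{3}$)
$g{\left(-3 \right)} - -79 = \frac{7}{3} - -79 = \frac{7}{3} + 79 = \frac{244}{3}$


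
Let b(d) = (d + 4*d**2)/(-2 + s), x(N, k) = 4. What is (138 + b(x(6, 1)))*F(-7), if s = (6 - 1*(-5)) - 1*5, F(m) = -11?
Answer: -1705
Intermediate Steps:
s = 6 (s = (6 + 5) - 5 = 11 - 5 = 6)
b(d) = d**2 + d/4 (b(d) = (d + 4*d**2)/(-2 + 6) = (d + 4*d**2)/4 = (d + 4*d**2)*(1/4) = d**2 + d/4)
(138 + b(x(6, 1)))*F(-7) = (138 + 4*(1/4 + 4))*(-11) = (138 + 4*(17/4))*(-11) = (138 + 17)*(-11) = 155*(-11) = -1705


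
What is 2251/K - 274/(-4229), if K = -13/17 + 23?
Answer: 161934715/1598562 ≈ 101.30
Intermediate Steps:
K = 378/17 (K = -13*1/17 + 23 = -13/17 + 23 = 378/17 ≈ 22.235)
2251/K - 274/(-4229) = 2251/(378/17) - 274/(-4229) = 2251*(17/378) - 274*(-1/4229) = 38267/378 + 274/4229 = 161934715/1598562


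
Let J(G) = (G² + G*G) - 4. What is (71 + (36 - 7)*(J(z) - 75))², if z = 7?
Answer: 386884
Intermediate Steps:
J(G) = -4 + 2*G² (J(G) = (G² + G²) - 4 = 2*G² - 4 = -4 + 2*G²)
(71 + (36 - 7)*(J(z) - 75))² = (71 + (36 - 7)*((-4 + 2*7²) - 75))² = (71 + 29*((-4 + 2*49) - 75))² = (71 + 29*((-4 + 98) - 75))² = (71 + 29*(94 - 75))² = (71 + 29*19)² = (71 + 551)² = 622² = 386884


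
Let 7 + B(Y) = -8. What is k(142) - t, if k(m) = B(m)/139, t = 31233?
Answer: -4341402/139 ≈ -31233.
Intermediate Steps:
B(Y) = -15 (B(Y) = -7 - 8 = -15)
k(m) = -15/139
k(142) - t = -15/139 - 1*31233 = -15/139 - 31233 = -4341402/139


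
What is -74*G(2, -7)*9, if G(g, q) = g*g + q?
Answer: 1998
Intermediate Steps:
G(g, q) = q + g**2 (G(g, q) = g**2 + q = q + g**2)
-74*G(2, -7)*9 = -74*(-7 + 2**2)*9 = -74*(-7 + 4)*9 = -74*(-3)*9 = 222*9 = 1998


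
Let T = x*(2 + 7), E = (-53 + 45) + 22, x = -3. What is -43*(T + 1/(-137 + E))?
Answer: 142846/123 ≈ 1161.3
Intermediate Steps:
E = 14 (E = -8 + 22 = 14)
T = -27 (T = -3*(2 + 7) = -3*9 = -27)
-43*(T + 1/(-137 + E)) = -43*(-27 + 1/(-137 + 14)) = -43*(-27 + 1/(-123)) = -43*(-27 - 1/123) = -43*(-3322/123) = 142846/123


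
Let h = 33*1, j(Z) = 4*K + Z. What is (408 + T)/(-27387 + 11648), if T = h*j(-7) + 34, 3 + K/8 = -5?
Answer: 8237/15739 ≈ 0.52335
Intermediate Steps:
K = -64 (K = -24 + 8*(-5) = -24 - 40 = -64)
j(Z) = -256 + Z (j(Z) = 4*(-64) + Z = -256 + Z)
h = 33
T = -8645 (T = 33*(-256 - 7) + 34 = 33*(-263) + 34 = -8679 + 34 = -8645)
(408 + T)/(-27387 + 11648) = (408 - 8645)/(-27387 + 11648) = -8237/(-15739) = -8237*(-1/15739) = 8237/15739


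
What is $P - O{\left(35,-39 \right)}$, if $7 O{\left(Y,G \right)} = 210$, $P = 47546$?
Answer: $47516$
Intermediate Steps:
$O{\left(Y,G \right)} = 30$ ($O{\left(Y,G \right)} = \frac{1}{7} \cdot 210 = 30$)
$P - O{\left(35,-39 \right)} = 47546 - 30 = 47516$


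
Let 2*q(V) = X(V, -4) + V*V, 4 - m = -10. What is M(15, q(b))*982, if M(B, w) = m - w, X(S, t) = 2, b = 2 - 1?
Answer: 12275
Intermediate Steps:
b = 1
m = 14 (m = 4 - 1*(-10) = 4 + 10 = 14)
q(V) = 1 + V**2/2 (q(V) = (2 + V*V)/2 = (2 + V**2)/2 = 1 + V**2/2)
M(B, w) = 14 - w
M(15, q(b))*982 = (14 - (1 + (1/2)*1**2))*982 = (14 - (1 + (1/2)*1))*982 = (14 - (1 + 1/2))*982 = (14 - 1*3/2)*982 = (14 - 3/2)*982 = (25/2)*982 = 12275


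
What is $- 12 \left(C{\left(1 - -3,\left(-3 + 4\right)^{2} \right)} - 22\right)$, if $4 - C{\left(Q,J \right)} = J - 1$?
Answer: $216$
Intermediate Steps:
$C{\left(Q,J \right)} = 5 - J$ ($C{\left(Q,J \right)} = 4 - \left(J - 1\right) = 4 - \left(-1 + J\right) = 5 - J$)
$- 12 \left(C{\left(1 - -3,\left(-3 + 4\right)^{2} \right)} - 22\right) = - 12 \left(\left(5 - \left(-3 + 4\right)^{2}\right) - 22\right) = - 12 \left(\left(5 - 1^{2}\right) - 22\right) = - 12 \left(\left(5 - 1\right) - 22\right) = - 12 \left(4 - 22\right) = \left(-12\right) \left(-18\right) = 216$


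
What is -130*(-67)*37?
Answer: 322270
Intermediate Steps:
-130*(-67)*37 = 8710*37 = 322270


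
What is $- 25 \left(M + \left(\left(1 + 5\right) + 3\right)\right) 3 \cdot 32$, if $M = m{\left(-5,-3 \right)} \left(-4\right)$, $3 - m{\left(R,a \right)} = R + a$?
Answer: $84000$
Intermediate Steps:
$m{\left(R,a \right)} = 3 - R - a$ ($m{\left(R,a \right)} = 3 - \left(R + a\right) = 3 - R - a$)
$M = -44$ ($M = \left(3 - -5 - -3\right) \left(-4\right) = \left(3 + 5 + 3\right) \left(-4\right) = 11 \left(-4\right) = -44$)
$- 25 \left(M + \left(\left(1 + 5\right) + 3\right)\right) 3 \cdot 32 = - 25 \left(-44 + \left(\left(1 + 5\right) + 3\right)\right) 3 \cdot 32 = - 25 \left(-44 + \left(6 + 3\right)\right) 3 \cdot 32 = - 25 \left(-44 + 9\right) 3 \cdot 32 = - 25 \left(\left(-35\right) 3\right) 32 = \left(-25\right) \left(-105\right) 32 = 2625 \cdot 32 = 84000$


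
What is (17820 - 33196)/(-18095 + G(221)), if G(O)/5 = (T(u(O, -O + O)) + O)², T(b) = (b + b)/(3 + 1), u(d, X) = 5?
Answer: -61504/926665 ≈ -0.066371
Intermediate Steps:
T(b) = b/2 (T(b) = (2*b)/4 = (2*b)*(¼) = b/2)
G(O) = 5*(5/2 + O)² (G(O) = 5*((½)*5 + O)² = 5*(5/2 + O)²)
(17820 - 33196)/(-18095 + G(221)) = (17820 - 33196)/(-18095 + 5*(5 + 2*221)²/4) = -15376/(-18095 + 5*(5 + 442)²/4) = -15376/(-18095 + (5/4)*447²) = -15376/(-18095 + (5/4)*199809) = -15376/(-18095 + 999045/4) = -15376/926665/4 = -15376*4/926665 = -61504/926665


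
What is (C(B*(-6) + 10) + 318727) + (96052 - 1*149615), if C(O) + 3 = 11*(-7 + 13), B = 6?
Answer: 265227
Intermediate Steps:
C(O) = 63 (C(O) = -3 + 11*(-7 + 13) = -3 + 11*6 = -3 + 66 = 63)
(C(B*(-6) + 10) + 318727) + (96052 - 1*149615) = (63 + 318727) + (96052 - 1*149615) = 318790 + (96052 - 149615) = 318790 - 53563 = 265227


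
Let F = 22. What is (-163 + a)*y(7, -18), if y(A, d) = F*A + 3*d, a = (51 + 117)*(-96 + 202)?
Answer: 1764500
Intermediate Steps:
a = 17808 (a = 168*106 = 17808)
y(A, d) = 3*d + 22*A (y(A, d) = 22*A + 3*d = 3*d + 22*A)
(-163 + a)*y(7, -18) = (-163 + 17808)*(3*(-18) + 22*7) = 17645*(-54 + 154) = 17645*100 = 1764500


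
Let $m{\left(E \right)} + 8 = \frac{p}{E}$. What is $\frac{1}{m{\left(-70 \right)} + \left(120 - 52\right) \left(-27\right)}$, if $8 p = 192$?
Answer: $- \frac{35}{64552} \approx -0.0005422$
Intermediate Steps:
$p = 24$ ($p = \frac{1}{8} \cdot 192 = 24$)
$m{\left(E \right)} = -8 + \frac{24}{E}$
$\frac{1}{m{\left(-70 \right)} + \left(120 - 52\right) \left(-27\right)} = \frac{1}{\left(-8 + \frac{24}{-70}\right) + \left(120 - 52\right) \left(-27\right)} = \frac{1}{\left(-8 + 24 \left(- \frac{1}{70}\right)\right) + 68 \left(-27\right)} = \frac{1}{\left(-8 - \frac{12}{35}\right) - 1836} = \frac{1}{- \frac{292}{35} - 1836} = \frac{1}{- \frac{64552}{35}} = - \frac{35}{64552}$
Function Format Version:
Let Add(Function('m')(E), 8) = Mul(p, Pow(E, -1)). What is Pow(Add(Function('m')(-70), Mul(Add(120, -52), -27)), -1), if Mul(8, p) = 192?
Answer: Rational(-35, 64552) ≈ -0.00054220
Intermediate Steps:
p = 24 (p = Mul(Rational(1, 8), 192) = 24)
Function('m')(E) = Add(-8, Mul(24, Pow(E, -1)))
Pow(Add(Function('m')(-70), Mul(Add(120, -52), -27)), -1) = Pow(Add(Add(-8, Mul(24, Pow(-70, -1))), Mul(Add(120, -52), -27)), -1) = Pow(Add(Add(-8, Mul(24, Rational(-1, 70))), Mul(68, -27)), -1) = Pow(Add(Add(-8, Rational(-12, 35)), -1836), -1) = Pow(Add(Rational(-292, 35), -1836), -1) = Pow(Rational(-64552, 35), -1) = Rational(-35, 64552)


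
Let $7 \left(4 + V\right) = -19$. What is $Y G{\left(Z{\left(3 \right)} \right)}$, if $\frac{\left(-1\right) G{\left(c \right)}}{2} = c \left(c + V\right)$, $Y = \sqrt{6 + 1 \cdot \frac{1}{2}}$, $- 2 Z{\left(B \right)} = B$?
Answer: $- \frac{345 \sqrt{26}}{28} \approx -62.827$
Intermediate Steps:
$V = - \frac{47}{7}$ ($V = -4 + \frac{1}{7} \left(-19\right) = -4 - \frac{19}{7} = - \frac{47}{7} \approx -6.7143$)
$Z{\left(B \right)} = - \frac{B}{2}$
$Y = \frac{\sqrt{26}}{2}$ ($Y = \sqrt{6 + 1 \cdot \frac{1}{2}} = \sqrt{6 + \frac{1}{2}} = \sqrt{\frac{13}{2}} = \frac{\sqrt{26}}{2} \approx 2.5495$)
$G{\left(c \right)} = - 2 c \left(- \frac{47}{7} + c\right)$ ($G{\left(c \right)} = - 2 c \left(c - \frac{47}{7}\right) = - 2 c \left(- \frac{47}{7} + c\right)$)
$Y G{\left(Z{\left(3 \right)} \right)} = \frac{\sqrt{26}}{2} \frac{2 \left(\left(- \frac{1}{2}\right) 3\right) \left(47 - 7 \left(\left(- \frac{1}{2}\right) 3\right)\right)}{7} = \frac{\sqrt{26}}{2} \cdot \frac{2}{7} \left(- \frac{3}{2}\right) \left(47 - - \frac{21}{2}\right) = \frac{\sqrt{26}}{2} \cdot \frac{2}{7} \left(- \frac{3}{2}\right) \left(47 + \frac{21}{2}\right) = \frac{\sqrt{26}}{2} \cdot \frac{2}{7} \left(- \frac{3}{2}\right) \frac{115}{2} = \frac{\sqrt{26}}{2} \left(- \frac{345}{14}\right) = - \frac{345 \sqrt{26}}{28}$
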